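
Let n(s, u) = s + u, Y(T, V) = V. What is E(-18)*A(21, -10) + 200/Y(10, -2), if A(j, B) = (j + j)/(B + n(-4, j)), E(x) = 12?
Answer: -28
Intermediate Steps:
A(j, B) = 2*j/(-4 + B + j) (A(j, B) = (j + j)/(B + (-4 + j)) = (2*j)/(-4 + B + j) = 2*j/(-4 + B + j))
E(-18)*A(21, -10) + 200/Y(10, -2) = 12*(2*21/(-4 - 10 + 21)) + 200/(-2) = 12*(2*21/7) + 200*(-½) = 12*(2*21*(⅐)) - 100 = 12*6 - 100 = 72 - 100 = -28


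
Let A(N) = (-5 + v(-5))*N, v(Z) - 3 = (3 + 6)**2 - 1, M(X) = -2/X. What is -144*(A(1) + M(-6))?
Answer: -11280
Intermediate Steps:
v(Z) = 83 (v(Z) = 3 + ((3 + 6)**2 - 1) = 3 + (9**2 - 1) = 3 + (81 - 1) = 3 + 80 = 83)
A(N) = 78*N (A(N) = (-5 + 83)*N = 78*N)
-144*(A(1) + M(-6)) = -144*(78*1 - 2/(-6)) = -144*(78 - 2*(-1/6)) = -144*(78 + 1/3) = -144*235/3 = -11280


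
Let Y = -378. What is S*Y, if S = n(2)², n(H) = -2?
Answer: -1512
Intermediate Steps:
S = 4 (S = (-2)² = 4)
S*Y = 4*(-378) = -1512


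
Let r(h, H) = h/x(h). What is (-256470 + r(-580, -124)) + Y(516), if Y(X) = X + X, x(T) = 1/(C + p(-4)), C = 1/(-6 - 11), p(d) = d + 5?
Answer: -4351726/17 ≈ -2.5598e+5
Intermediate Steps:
p(d) = 5 + d
C = -1/17 (C = 1/(-17) = -1/17 ≈ -0.058824)
x(T) = 17/16 (x(T) = 1/(-1/17 + (5 - 4)) = 1/(-1/17 + 1) = 1/(16/17) = 17/16)
Y(X) = 2*X
r(h, H) = 16*h/17 (r(h, H) = h/(17/16) = h*(16/17) = 16*h/17)
(-256470 + r(-580, -124)) + Y(516) = (-256470 + (16/17)*(-580)) + 2*516 = (-256470 - 9280/17) + 1032 = -4369270/17 + 1032 = -4351726/17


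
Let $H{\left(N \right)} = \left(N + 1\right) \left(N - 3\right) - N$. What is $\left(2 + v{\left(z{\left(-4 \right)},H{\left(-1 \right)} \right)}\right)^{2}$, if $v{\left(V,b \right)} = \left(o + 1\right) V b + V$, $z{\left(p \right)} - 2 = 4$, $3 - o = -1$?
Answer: $1444$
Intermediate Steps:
$o = 4$ ($o = 3 - -1 = 3 + 1 = 4$)
$z{\left(p \right)} = 6$ ($z{\left(p \right)} = 2 + 4 = 6$)
$H{\left(N \right)} = - N + \left(1 + N\right) \left(-3 + N\right)$ ($H{\left(N \right)} = \left(1 + N\right) \left(-3 + N\right) - N = - N + \left(1 + N\right) \left(-3 + N\right)$)
$v{\left(V,b \right)} = V + 5 V b$ ($v{\left(V,b \right)} = \left(4 + 1\right) V b + V = 5 V b + V = V + 5 V b$)
$\left(2 + v{\left(z{\left(-4 \right)},H{\left(-1 \right)} \right)}\right)^{2} = \left(2 + 6 \left(1 + 5 \left(-3 + \left(-1\right)^{2} - -3\right)\right)\right)^{2} = \left(2 + 6 \left(1 + 5 \left(-3 + 1 + 3\right)\right)\right)^{2} = \left(2 + 6 \left(1 + 5 \cdot 1\right)\right)^{2} = \left(2 + 6 \left(1 + 5\right)\right)^{2} = \left(2 + 6 \cdot 6\right)^{2} = \left(2 + 36\right)^{2} = 38^{2} = 1444$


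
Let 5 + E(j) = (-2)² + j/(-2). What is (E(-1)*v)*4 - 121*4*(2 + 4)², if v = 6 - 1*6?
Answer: -17424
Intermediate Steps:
E(j) = -1 - j/2 (E(j) = -5 + ((-2)² + j/(-2)) = -5 + (4 + j*(-½)) = -5 + (4 - j/2) = -1 - j/2)
v = 0 (v = 6 - 6 = 0)
(E(-1)*v)*4 - 121*4*(2 + 4)² = ((-1 - ½*(-1))*0)*4 - 121*4*(2 + 4)² = ((-1 + ½)*0)*4 - 121*(6*2)² = -½*0*4 - 121*12² = 0*4 - 121*144 = 0 - 17424 = -17424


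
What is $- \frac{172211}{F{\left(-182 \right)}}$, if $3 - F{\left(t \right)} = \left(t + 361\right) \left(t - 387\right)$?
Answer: $- \frac{172211}{101854} \approx -1.6908$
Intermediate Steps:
$F{\left(t \right)} = 3 - \left(-387 + t\right) \left(361 + t\right)$ ($F{\left(t \right)} = 3 - \left(t + 361\right) \left(t - 387\right) = 3 - \left(361 + t\right) \left(-387 + t\right) = 3 - \left(-387 + t\right) \left(361 + t\right)$)
$- \frac{172211}{F{\left(-182 \right)}} = - \frac{172211}{139710 - \left(-182\right)^{2} + 26 \left(-182\right)} = - \frac{172211}{139710 - 33124 - 4732} = - \frac{172211}{101854}$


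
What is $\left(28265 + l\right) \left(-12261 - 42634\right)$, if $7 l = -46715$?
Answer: $- \frac{8296830300}{7} \approx -1.1853 \cdot 10^{9}$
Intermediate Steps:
$l = - \frac{46715}{7}$ ($l = \frac{1}{7} \left(-46715\right) = - \frac{46715}{7} \approx -6673.6$)
$\left(28265 + l\right) \left(-12261 - 42634\right) = \left(28265 - \frac{46715}{7}\right) \left(-12261 - 42634\right) = \frac{151140}{7} \left(-54895\right) = - \frac{8296830300}{7}$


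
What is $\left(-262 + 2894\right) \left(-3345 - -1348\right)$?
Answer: $-5256104$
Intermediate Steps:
$\left(-262 + 2894\right) \left(-3345 - -1348\right) = 2632 \left(-3345 + 1348\right) = 2632 \left(-1997\right) = -5256104$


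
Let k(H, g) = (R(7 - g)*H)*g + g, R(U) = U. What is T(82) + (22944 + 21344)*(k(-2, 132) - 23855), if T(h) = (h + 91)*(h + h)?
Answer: 410888148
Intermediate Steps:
k(H, g) = g + H*g*(7 - g) (k(H, g) = ((7 - g)*H)*g + g = (H*(7 - g))*g + g = H*g*(7 - g) + g = g + H*g*(7 - g))
T(h) = 2*h*(91 + h) (T(h) = (91 + h)*(2*h) = 2*h*(91 + h))
T(82) + (22944 + 21344)*(k(-2, 132) - 23855) = 2*82*(91 + 82) + (22944 + 21344)*(-1*132*(-1 - 2*(-7 + 132)) - 23855) = 2*82*173 + 44288*(-1*132*(-1 - 2*125) - 23855) = 28372 + 44288*(-1*132*(-1 - 250) - 23855) = 28372 + 44288*(-1*132*(-251) - 23855) = 28372 + 44288*(33132 - 23855) = 28372 + 44288*9277 = 28372 + 410859776 = 410888148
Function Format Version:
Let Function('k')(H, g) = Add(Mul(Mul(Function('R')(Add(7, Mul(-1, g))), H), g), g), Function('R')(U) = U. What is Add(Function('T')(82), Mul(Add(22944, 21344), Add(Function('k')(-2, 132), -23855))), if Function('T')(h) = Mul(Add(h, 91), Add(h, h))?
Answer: 410888148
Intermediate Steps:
Function('k')(H, g) = Add(g, Mul(H, g, Add(7, Mul(-1, g)))) (Function('k')(H, g) = Add(Mul(Mul(Add(7, Mul(-1, g)), H), g), g) = Add(Mul(Mul(H, Add(7, Mul(-1, g))), g), g) = Add(Mul(H, g, Add(7, Mul(-1, g))), g) = Add(g, Mul(H, g, Add(7, Mul(-1, g)))))
Function('T')(h) = Mul(2, h, Add(91, h)) (Function('T')(h) = Mul(Add(91, h), Mul(2, h)) = Mul(2, h, Add(91, h)))
Add(Function('T')(82), Mul(Add(22944, 21344), Add(Function('k')(-2, 132), -23855))) = Add(Mul(2, 82, Add(91, 82)), Mul(Add(22944, 21344), Add(Mul(-1, 132, Add(-1, Mul(-2, Add(-7, 132)))), -23855))) = Add(Mul(2, 82, 173), Mul(44288, Add(Mul(-1, 132, Add(-1, Mul(-2, 125))), -23855))) = Add(28372, Mul(44288, Add(Mul(-1, 132, Add(-1, -250)), -23855))) = Add(28372, Mul(44288, Add(Mul(-1, 132, -251), -23855))) = Add(28372, Mul(44288, Add(33132, -23855))) = Add(28372, Mul(44288, 9277)) = Add(28372, 410859776) = 410888148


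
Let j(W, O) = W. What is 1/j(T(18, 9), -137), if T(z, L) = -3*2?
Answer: -⅙ ≈ -0.16667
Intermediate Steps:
T(z, L) = -6
1/j(T(18, 9), -137) = 1/(-6) = -⅙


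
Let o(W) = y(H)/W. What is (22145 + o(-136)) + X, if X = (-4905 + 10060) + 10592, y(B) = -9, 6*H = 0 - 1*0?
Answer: 5153321/136 ≈ 37892.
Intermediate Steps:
H = 0 (H = (0 - 1*0)/6 = (0 + 0)/6 = (⅙)*0 = 0)
o(W) = -9/W
X = 15747 (X = 5155 + 10592 = 15747)
(22145 + o(-136)) + X = (22145 - 9/(-136)) + 15747 = (22145 - 9*(-1/136)) + 15747 = (22145 + 9/136) + 15747 = 3011729/136 + 15747 = 5153321/136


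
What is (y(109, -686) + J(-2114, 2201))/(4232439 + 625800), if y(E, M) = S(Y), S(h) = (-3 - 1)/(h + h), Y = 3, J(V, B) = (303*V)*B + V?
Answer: -4229505170/14574717 ≈ -290.19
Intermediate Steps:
J(V, B) = V + 303*B*V (J(V, B) = 303*B*V + V = V + 303*B*V)
S(h) = -2/h (S(h) = -4*1/(2*h) = -2/h)
y(E, M) = -⅔ (y(E, M) = -2/3 = -2*⅓ = -⅔)
(y(109, -686) + J(-2114, 2201))/(4232439 + 625800) = (-⅔ - 2114*(1 + 303*2201))/(4232439 + 625800) = (-⅔ - 2114*(1 + 666903))/4858239 = (-⅔ - 2114*666904)*(1/4858239) = (-⅔ - 1409835056)*(1/4858239) = -4229505170/3*1/4858239 = -4229505170/14574717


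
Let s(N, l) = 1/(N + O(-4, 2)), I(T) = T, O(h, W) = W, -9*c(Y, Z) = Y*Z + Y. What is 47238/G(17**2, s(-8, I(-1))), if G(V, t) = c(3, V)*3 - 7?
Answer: -15746/99 ≈ -159.05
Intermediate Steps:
c(Y, Z) = -Y/9 - Y*Z/9 (c(Y, Z) = -(Y*Z + Y)/9 = -(Y + Y*Z)/9 = -Y/9 - Y*Z/9)
s(N, l) = 1/(2 + N) (s(N, l) = 1/(N + 2) = 1/(2 + N))
G(V, t) = -8 - V (G(V, t) = -1/9*3*(1 + V)*3 - 7 = (-1/3 - V/3)*3 - 7 = (-1 - V) - 7 = -8 - V)
47238/G(17**2, s(-8, I(-1))) = 47238/(-8 - 1*17**2) = 47238/(-8 - 1*289) = 47238/(-8 - 289) = 47238/(-297) = 47238*(-1/297) = -15746/99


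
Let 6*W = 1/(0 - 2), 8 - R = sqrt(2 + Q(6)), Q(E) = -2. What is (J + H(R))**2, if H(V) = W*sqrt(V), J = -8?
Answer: (48 + sqrt(2))**2/36 ≈ 67.827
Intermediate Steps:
R = 8 (R = 8 - sqrt(2 - 2) = 8 - sqrt(0) = 8 - 1*0 = 8 + 0 = 8)
W = -1/12 (W = 1/(6*(0 - 2)) = (1/6)/(-2) = (1/6)*(-1/2) = -1/12 ≈ -0.083333)
H(V) = -sqrt(V)/12
(J + H(R))**2 = (-8 - sqrt(2)/6)**2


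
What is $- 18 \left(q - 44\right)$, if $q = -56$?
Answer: $1800$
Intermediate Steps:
$- 18 \left(q - 44\right) = - 18 \left(-56 - 44\right) = \left(-18\right) \left(-100\right) = 1800$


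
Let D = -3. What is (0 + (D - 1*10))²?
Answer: 169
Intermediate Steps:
(0 + (D - 1*10))² = (0 + (-3 - 1*10))² = (0 + (-3 - 10))² = (0 - 13)² = (-13)² = 169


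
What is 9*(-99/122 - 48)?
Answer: -53595/122 ≈ -439.30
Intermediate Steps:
9*(-99/122 - 48) = 9*(-5955/122) = -53595/122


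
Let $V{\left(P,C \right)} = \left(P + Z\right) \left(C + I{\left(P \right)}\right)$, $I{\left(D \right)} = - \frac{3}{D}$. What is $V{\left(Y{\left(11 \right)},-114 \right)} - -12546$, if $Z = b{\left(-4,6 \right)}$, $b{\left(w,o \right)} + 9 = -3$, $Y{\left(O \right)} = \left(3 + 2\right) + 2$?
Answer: $\frac{91827}{7} \approx 13118.0$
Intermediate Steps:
$Y{\left(O \right)} = 7$ ($Y{\left(O \right)} = 5 + 2 = 7$)
$b{\left(w,o \right)} = -12$ ($b{\left(w,o \right)} = -9 - 3 = -12$)
$Z = -12$
$V{\left(P,C \right)} = \left(-12 + P\right) \left(C - \frac{3}{P}\right)$ ($V{\left(P,C \right)} = \left(P - 12\right) \left(C - \frac{3}{P}\right) = \left(-12 + P\right) \left(C - \frac{3}{P}\right)$)
$V{\left(Y{\left(11 \right)},-114 \right)} - -12546 = \left(-3 - -1368 + \frac{36}{7} - 798\right) - -12546 = \left(-3 + 1368 + 36 \cdot \frac{1}{7} - 798\right) + 12546 = \left(-3 + 1368 + \frac{36}{7} - 798\right) + 12546 = \frac{4005}{7} + 12546 = \frac{91827}{7}$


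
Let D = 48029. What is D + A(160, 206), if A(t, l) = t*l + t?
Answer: 81149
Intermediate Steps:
A(t, l) = t + l*t (A(t, l) = l*t + t = t + l*t)
D + A(160, 206) = 48029 + 160*(1 + 206) = 48029 + 160*207 = 48029 + 33120 = 81149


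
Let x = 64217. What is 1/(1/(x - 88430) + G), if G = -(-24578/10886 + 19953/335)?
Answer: -44150105265/2529954367937 ≈ -0.017451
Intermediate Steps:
G = -104487364/1823405 (G = -(-24578*1/10886 + 19953*(1/335)) = -(-12289/5443 + 19953/335) = -1*104487364/1823405 = -104487364/1823405 ≈ -57.303)
1/(1/(x - 88430) + G) = 1/(1/(64217 - 88430) - 104487364/1823405) = 1/(1/(-24213) - 104487364/1823405) = 1/(-1/24213 - 104487364/1823405) = 1/(-2529954367937/44150105265) = -44150105265/2529954367937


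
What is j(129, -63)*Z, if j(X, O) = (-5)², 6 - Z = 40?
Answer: -850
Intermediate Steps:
Z = -34 (Z = 6 - 1*40 = 6 - 40 = -34)
j(X, O) = 25
j(129, -63)*Z = 25*(-34) = -850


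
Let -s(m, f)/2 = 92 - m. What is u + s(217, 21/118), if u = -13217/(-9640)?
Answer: 2423217/9640 ≈ 251.37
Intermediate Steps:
s(m, f) = -184 + 2*m (s(m, f) = -2*(92 - m) = -184 + 2*m)
u = 13217/9640 (u = -13217*(-1/9640) = 13217/9640 ≈ 1.3711)
u + s(217, 21/118) = 13217/9640 + (-184 + 2*217) = 13217/9640 + (-184 + 434) = 13217/9640 + 250 = 2423217/9640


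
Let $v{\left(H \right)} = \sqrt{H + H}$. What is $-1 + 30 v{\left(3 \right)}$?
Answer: $-1 + 30 \sqrt{6} \approx 72.485$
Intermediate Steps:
$v{\left(H \right)} = \sqrt{2} \sqrt{H}$ ($v{\left(H \right)} = \sqrt{2 H} = \sqrt{2} \sqrt{H}$)
$-1 + 30 v{\left(3 \right)} = -1 + 30 \sqrt{2} \sqrt{3} = -1 + 30 \sqrt{6}$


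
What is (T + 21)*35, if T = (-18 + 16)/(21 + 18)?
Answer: 28595/39 ≈ 733.21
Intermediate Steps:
T = -2/39 ≈ -0.051282
(T + 21)*35 = (-2/39 + 21)*35 = (817/39)*35 = 28595/39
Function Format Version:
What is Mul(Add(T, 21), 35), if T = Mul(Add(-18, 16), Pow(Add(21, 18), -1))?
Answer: Rational(28595, 39) ≈ 733.21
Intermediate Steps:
T = Rational(-2, 39) (T = Mul(-2, Pow(39, -1)) = Mul(-2, Rational(1, 39)) = Rational(-2, 39) ≈ -0.051282)
Mul(Add(T, 21), 35) = Mul(Add(Rational(-2, 39), 21), 35) = Mul(Rational(817, 39), 35) = Rational(28595, 39)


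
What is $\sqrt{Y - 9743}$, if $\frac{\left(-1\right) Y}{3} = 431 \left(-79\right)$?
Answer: $2 \sqrt{23101} \approx 303.98$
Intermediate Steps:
$Y = 102147$ ($Y = - 3 \cdot 431 \left(-79\right) = \left(-3\right) \left(-34049\right) = 102147$)
$\sqrt{Y - 9743} = \sqrt{102147 - 9743} = \sqrt{92404} = 2 \sqrt{23101}$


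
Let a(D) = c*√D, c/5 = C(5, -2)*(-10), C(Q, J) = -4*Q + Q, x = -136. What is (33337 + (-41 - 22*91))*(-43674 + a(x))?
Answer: -1366734156 + 46941000*I*√34 ≈ -1.3667e+9 + 2.7371e+8*I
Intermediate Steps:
C(Q, J) = -3*Q
c = 750 (c = 5*(-3*5*(-10)) = 5*(-15*(-10)) = 5*150 = 750)
a(D) = 750*√D
(33337 + (-41 - 22*91))*(-43674 + a(x)) = (33337 + (-41 - 22*91))*(-43674 + 750*√(-136)) = (33337 + (-41 - 2002))*(-43674 + 750*(2*I*√34)) = (33337 - 2043)*(-43674 + 1500*I*√34) = 31294*(-43674 + 1500*I*√34) = -1366734156 + 46941000*I*√34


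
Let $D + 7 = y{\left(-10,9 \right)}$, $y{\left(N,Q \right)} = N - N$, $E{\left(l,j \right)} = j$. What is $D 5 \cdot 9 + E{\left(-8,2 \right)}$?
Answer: $-313$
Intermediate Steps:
$y{\left(N,Q \right)} = 0$
$D = -7$ ($D = -7 + 0 = -7$)
$D 5 \cdot 9 + E{\left(-8,2 \right)} = - 7 \cdot 5 \cdot 9 + 2 = \left(-7\right) 45 + 2 = -315 + 2 = -313$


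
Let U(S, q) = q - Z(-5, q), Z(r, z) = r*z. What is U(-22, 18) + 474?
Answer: 582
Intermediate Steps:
U(S, q) = 6*q (U(S, q) = q - (-5)*q = q + 5*q = 6*q)
U(-22, 18) + 474 = 6*18 + 474 = 108 + 474 = 582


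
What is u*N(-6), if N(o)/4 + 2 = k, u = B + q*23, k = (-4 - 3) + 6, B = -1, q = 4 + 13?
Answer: -4680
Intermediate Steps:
q = 17
k = -1 (k = -7 + 6 = -1)
u = 390 (u = -1 + 17*23 = -1 + 391 = 390)
N(o) = -12 (N(o) = -8 + 4*(-1) = -8 - 4 = -12)
u*N(-6) = 390*(-12) = -4680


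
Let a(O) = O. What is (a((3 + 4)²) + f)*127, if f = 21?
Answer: 8890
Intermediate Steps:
(a((3 + 4)²) + f)*127 = ((3 + 4)² + 21)*127 = (7² + 21)*127 = (49 + 21)*127 = 70*127 = 8890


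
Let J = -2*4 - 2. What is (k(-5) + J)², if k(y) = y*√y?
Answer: -25 + 100*I*√5 ≈ -25.0 + 223.61*I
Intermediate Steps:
k(y) = y^(3/2)
J = -10 (J = -8 - 2 = -10)
(k(-5) + J)² = ((-5)^(3/2) - 10)² = (-5*I*√5 - 10)² = (-10 - 5*I*√5)²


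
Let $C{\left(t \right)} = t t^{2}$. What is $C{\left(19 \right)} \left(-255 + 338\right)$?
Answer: $569297$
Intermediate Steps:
$C{\left(t \right)} = t^{3}$
$C{\left(19 \right)} \left(-255 + 338\right) = 19^{3} \left(-255 + 338\right) = 6859 \cdot 83 = 569297$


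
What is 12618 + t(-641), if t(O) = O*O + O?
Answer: 422858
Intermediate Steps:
t(O) = O + O² (t(O) = O² + O = O + O²)
12618 + t(-641) = 12618 - 641*(1 - 641) = 12618 - 641*(-640) = 12618 + 410240 = 422858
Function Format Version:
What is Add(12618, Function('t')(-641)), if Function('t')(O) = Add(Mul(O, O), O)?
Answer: 422858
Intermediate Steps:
Function('t')(O) = Add(O, Pow(O, 2)) (Function('t')(O) = Add(Pow(O, 2), O) = Add(O, Pow(O, 2)))
Add(12618, Function('t')(-641)) = Add(12618, Mul(-641, Add(1, -641))) = Add(12618, Mul(-641, -640)) = Add(12618, 410240) = 422858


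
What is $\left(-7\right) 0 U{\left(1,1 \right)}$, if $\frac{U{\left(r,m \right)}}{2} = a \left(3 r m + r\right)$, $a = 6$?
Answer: $0$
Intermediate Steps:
$U{\left(r,m \right)} = 12 r + 36 m r$ ($U{\left(r,m \right)} = 2 \cdot 6 \left(3 r m + r\right) = 2 \cdot 6 \left(3 m r + r\right) = 2 \cdot 6 \left(r + 3 m r\right) = 2 \left(6 r + 18 m r\right) = 12 r + 36 m r$)
$\left(-7\right) 0 U{\left(1,1 \right)} = \left(-7\right) 0 \cdot 12 \cdot 1 \left(1 + 3 \cdot 1\right) = 0 \cdot 12 \cdot 1 \left(1 + 3\right) = 0 \cdot 12 \cdot 1 \cdot 4 = 0 \cdot 48 = 0$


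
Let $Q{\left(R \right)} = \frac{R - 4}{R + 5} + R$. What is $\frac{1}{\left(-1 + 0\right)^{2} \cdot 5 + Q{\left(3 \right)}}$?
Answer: $\frac{8}{63} \approx 0.12698$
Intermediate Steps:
$Q{\left(R \right)} = R + \frac{-4 + R}{5 + R}$ ($Q{\left(R \right)} = \frac{-4 + R}{5 + R} + R = R + \frac{-4 + R}{5 + R}$)
$\frac{1}{\left(-1 + 0\right)^{2} \cdot 5 + Q{\left(3 \right)}} = \frac{1}{\left(-1 + 0\right)^{2} \cdot 5 + \frac{-4 + 3^{2} + 6 \cdot 3}{5 + 3}} = \frac{1}{\left(-1\right)^{2} \cdot 5 + \frac{-4 + 9 + 18}{8}} = \frac{1}{1 \cdot 5 + \frac{1}{8} \cdot 23} = \frac{1}{5 + \frac{23}{8}} = \frac{1}{\frac{63}{8}} = \frac{8}{63}$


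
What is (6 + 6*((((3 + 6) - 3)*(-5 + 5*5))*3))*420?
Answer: 909720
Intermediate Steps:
(6 + 6*((((3 + 6) - 3)*(-5 + 5*5))*3))*420 = (6 + 6*(((9 - 3)*(-5 + 25))*3))*420 = (6 + 6*((6*20)*3))*420 = (6 + 6*(120*3))*420 = (6 + 6*360)*420 = (6 + 2160)*420 = 2166*420 = 909720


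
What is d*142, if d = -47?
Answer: -6674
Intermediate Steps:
d*142 = -47*142 = -6674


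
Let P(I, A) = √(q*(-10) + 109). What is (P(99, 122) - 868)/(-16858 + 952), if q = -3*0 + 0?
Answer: 434/7953 - √109/15906 ≈ 0.053914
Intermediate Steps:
q = 0 (q = 0 + 0 = 0)
P(I, A) = √109 (P(I, A) = √(0*(-10) + 109) = √(0 + 109) = √109)
(P(99, 122) - 868)/(-16858 + 952) = (√109 - 868)/(-16858 + 952) = (-868 + √109)/(-15906) = (-868 + √109)*(-1/15906) = 434/7953 - √109/15906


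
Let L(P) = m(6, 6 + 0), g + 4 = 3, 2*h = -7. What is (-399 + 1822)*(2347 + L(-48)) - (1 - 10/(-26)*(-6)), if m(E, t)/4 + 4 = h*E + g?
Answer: 41493274/13 ≈ 3.1918e+6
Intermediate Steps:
h = -7/2 (h = (½)*(-7) = -7/2 ≈ -3.5000)
g = -1 (g = -4 + 3 = -1)
m(E, t) = -20 - 14*E (m(E, t) = -16 + 4*(-7*E/2 - 1) = -16 + 4*(-1 - 7*E/2) = -16 + (-4 - 14*E) = -20 - 14*E)
L(P) = -104 (L(P) = -20 - 14*6 = -20 - 84 = -104)
(-399 + 1822)*(2347 + L(-48)) - (1 - 10/(-26)*(-6)) = (-399 + 1822)*(2347 - 104) - (1 - 10/(-26)*(-6)) = 1423*2243 - (1 - 10*(-1/26)*(-6)) = 3191789 - (1 + (5/13)*(-6)) = 3191789 - (1 - 30/13) = 3191789 - 1*(-17/13) = 3191789 + 17/13 = 41493274/13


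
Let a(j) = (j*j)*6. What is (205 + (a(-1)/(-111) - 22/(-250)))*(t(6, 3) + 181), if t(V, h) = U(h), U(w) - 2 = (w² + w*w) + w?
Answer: 193449528/4625 ≈ 41827.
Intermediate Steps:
U(w) = 2 + w + 2*w² (U(w) = 2 + ((w² + w*w) + w) = 2 + ((w² + w²) + w) = 2 + (2*w² + w) = 2 + (w + 2*w²) = 2 + w + 2*w²)
t(V, h) = 2 + h + 2*h²
a(j) = 6*j² (a(j) = j²*6 = 6*j²)
(205 + (a(-1)/(-111) - 22/(-250)))*(t(6, 3) + 181) = (205 + ((6*(-1)²)/(-111) - 22/(-250)))*((2 + 3 + 2*3²) + 181) = (205 + ((6*1)*(-1/111) - 22*(-1/250)))*((2 + 3 + 2*9) + 181) = (205 + (6*(-1/111) + 11/125))*((2 + 3 + 18) + 181) = (205 + (-2/37 + 11/125))*(23 + 181) = (205 + 157/4625)*204 = (948282/4625)*204 = 193449528/4625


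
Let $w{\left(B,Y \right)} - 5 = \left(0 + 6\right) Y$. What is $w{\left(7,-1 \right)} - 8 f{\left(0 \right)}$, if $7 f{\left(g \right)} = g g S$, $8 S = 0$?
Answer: $-1$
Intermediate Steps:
$S = 0$ ($S = \frac{1}{8} \cdot 0 = 0$)
$f{\left(g \right)} = 0$ ($f{\left(g \right)} = \frac{g g 0}{7} = \frac{g^{2} \cdot 0}{7} = \frac{1}{7} \cdot 0 = 0$)
$w{\left(B,Y \right)} = 5 + 6 Y$ ($w{\left(B,Y \right)} = 5 + \left(0 + 6\right) Y = 5 + 6 Y$)
$w{\left(7,-1 \right)} - 8 f{\left(0 \right)} = \left(5 + 6 \left(-1\right)\right) - 0 = \left(5 - 6\right) + 0 = -1 + 0 = -1$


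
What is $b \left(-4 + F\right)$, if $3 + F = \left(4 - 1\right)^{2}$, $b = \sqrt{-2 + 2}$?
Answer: $0$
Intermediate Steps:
$b = 0$ ($b = \sqrt{0} = 0$)
$F = 6$ ($F = -3 + \left(4 - 1\right)^{2} = -3 + 3^{2} = -3 + 9 = 6$)
$b \left(-4 + F\right) = 0 \left(-4 + 6\right) = 0 \cdot 2 = 0$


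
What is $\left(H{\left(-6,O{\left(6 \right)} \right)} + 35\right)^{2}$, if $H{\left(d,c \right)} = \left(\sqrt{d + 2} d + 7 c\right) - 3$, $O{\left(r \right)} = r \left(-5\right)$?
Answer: $31540 + 4272 i \approx 31540.0 + 4272.0 i$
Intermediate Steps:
$O{\left(r \right)} = - 5 r$
$H{\left(d,c \right)} = -3 + 7 c + d \sqrt{2 + d}$ ($H{\left(d,c \right)} = \left(\sqrt{2 + d} d + 7 c\right) - 3 = \left(d \sqrt{2 + d} + 7 c\right) - 3 = \left(7 c + d \sqrt{2 + d}\right) - 3 = -3 + 7 c + d \sqrt{2 + d}$)
$\left(H{\left(-6,O{\left(6 \right)} \right)} + 35\right)^{2} = \left(\left(-3 + 7 \left(\left(-5\right) 6\right) - 6 \sqrt{2 - 6}\right) + 35\right)^{2} = \left(\left(-3 + 7 \left(-30\right) - 6 \sqrt{-4}\right) + 35\right)^{2} = \left(\left(-3 - 210 - 6 \cdot 2 i\right) + 35\right)^{2} = \left(\left(-3 - 210 - 12 i\right) + 35\right)^{2} = \left(\left(-213 - 12 i\right) + 35\right)^{2} = \left(-178 - 12 i\right)^{2}$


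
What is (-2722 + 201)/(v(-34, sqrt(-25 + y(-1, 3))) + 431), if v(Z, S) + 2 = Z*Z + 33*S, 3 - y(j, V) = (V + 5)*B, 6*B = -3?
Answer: -3995785/2531827 + 249579*I*sqrt(2)/2531827 ≈ -1.5782 + 0.13941*I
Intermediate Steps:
B = -1/2 (B = (1/6)*(-3) = -1/2 ≈ -0.50000)
y(j, V) = 11/2 + V/2 (y(j, V) = 3 - (V + 5)*(-1)/2 = 3 - (5 + V)*(-1)/2 = 3 - (-5/2 - V/2) = 3 + (5/2 + V/2) = 11/2 + V/2)
v(Z, S) = -2 + Z**2 + 33*S (v(Z, S) = -2 + (Z*Z + 33*S) = -2 + (Z**2 + 33*S) = -2 + Z**2 + 33*S)
(-2722 + 201)/(v(-34, sqrt(-25 + y(-1, 3))) + 431) = (-2722 + 201)/((-2 + (-34)**2 + 33*sqrt(-25 + (11/2 + (1/2)*3))) + 431) = -2521/((-2 + 1156 + 33*sqrt(-25 + (11/2 + 3/2))) + 431) = -2521/((-2 + 1156 + 33*sqrt(-25 + 7)) + 431) = -2521/((-2 + 1156 + 33*sqrt(-18)) + 431) = -2521/((-2 + 1156 + 33*(3*I*sqrt(2))) + 431) = -2521/((-2 + 1156 + 99*I*sqrt(2)) + 431) = -2521/((1154 + 99*I*sqrt(2)) + 431) = -2521/(1585 + 99*I*sqrt(2))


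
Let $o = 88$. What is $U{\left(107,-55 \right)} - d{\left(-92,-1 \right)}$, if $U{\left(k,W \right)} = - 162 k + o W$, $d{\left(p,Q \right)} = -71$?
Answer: $-22103$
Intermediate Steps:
$U{\left(k,W \right)} = - 162 k + 88 W$
$U{\left(107,-55 \right)} - d{\left(-92,-1 \right)} = \left(\left(-162\right) 107 + 88 \left(-55\right)\right) - -71 = \left(-17334 - 4840\right) + 71 = -22174 + 71 = -22103$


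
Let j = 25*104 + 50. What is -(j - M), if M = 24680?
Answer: 22030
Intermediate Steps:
j = 2650 (j = 2600 + 50 = 2650)
-(j - M) = -(2650 - 1*24680) = -(2650 - 24680) = -1*(-22030) = 22030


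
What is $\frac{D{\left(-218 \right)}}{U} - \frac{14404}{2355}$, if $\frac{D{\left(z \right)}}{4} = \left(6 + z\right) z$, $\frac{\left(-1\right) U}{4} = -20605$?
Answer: $- \frac{37591148}{9704955} \approx -3.8734$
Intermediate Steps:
$U = 82420$ ($U = \left(-4\right) \left(-20605\right) = 82420$)
$D{\left(z \right)} = 4 z \left(6 + z\right)$ ($D{\left(z \right)} = 4 \left(6 + z\right) z = 4 z \left(6 + z\right)$)
$\frac{D{\left(-218 \right)}}{U} - \frac{14404}{2355} = \frac{4 \left(-218\right) \left(6 - 218\right)}{82420} - \frac{14404}{2355} = 4 \left(-218\right) \left(-212\right) \frac{1}{82420} - \frac{14404}{2355} = 184864 \cdot \frac{1}{82420} - \frac{14404}{2355} = \frac{46216}{20605} - \frac{14404}{2355} = - \frac{37591148}{9704955}$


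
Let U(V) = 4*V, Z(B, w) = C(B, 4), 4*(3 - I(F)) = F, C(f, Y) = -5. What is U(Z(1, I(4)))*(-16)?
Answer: 320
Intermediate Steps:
I(F) = 3 - F/4
Z(B, w) = -5
U(Z(1, I(4)))*(-16) = (4*(-5))*(-16) = -20*(-16) = 320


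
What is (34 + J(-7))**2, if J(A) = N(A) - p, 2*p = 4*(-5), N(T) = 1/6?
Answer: 70225/36 ≈ 1950.7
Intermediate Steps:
N(T) = 1/6
p = -10 (p = (4*(-5))/2 = (1/2)*(-20) = -10)
J(A) = 61/6 (J(A) = 1/6 - 1*(-10) = 1/6 + 10 = 61/6)
(34 + J(-7))**2 = (34 + 61/6)**2 = (265/6)**2 = 70225/36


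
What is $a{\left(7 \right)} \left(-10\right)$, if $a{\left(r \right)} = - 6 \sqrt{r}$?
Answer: $60 \sqrt{7} \approx 158.75$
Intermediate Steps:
$a{\left(7 \right)} \left(-10\right) = - 6 \sqrt{7} \left(-10\right) = 60 \sqrt{7}$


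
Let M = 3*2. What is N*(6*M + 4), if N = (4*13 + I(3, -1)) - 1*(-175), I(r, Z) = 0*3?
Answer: 9080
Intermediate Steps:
M = 6
I(r, Z) = 0
N = 227 (N = (4*13 + 0) - 1*(-175) = (52 + 0) + 175 = 52 + 175 = 227)
N*(6*M + 4) = 227*(6*6 + 4) = 227*(36 + 4) = 227*40 = 9080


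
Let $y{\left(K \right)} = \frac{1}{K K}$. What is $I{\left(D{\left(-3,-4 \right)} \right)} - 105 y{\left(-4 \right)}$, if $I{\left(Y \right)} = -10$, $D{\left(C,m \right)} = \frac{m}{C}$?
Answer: $- \frac{265}{16} \approx -16.563$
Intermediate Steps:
$y{\left(K \right)} = \frac{1}{K^{2}}$
$I{\left(D{\left(-3,-4 \right)} \right)} - 105 y{\left(-4 \right)} = -10 - \frac{105}{16} = - \frac{265}{16}$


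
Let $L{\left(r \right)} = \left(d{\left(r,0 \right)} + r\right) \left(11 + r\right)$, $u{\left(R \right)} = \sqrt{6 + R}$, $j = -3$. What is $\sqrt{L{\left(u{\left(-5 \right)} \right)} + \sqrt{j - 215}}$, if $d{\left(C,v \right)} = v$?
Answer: $\sqrt{12 + i \sqrt{218}} \approx 3.9387 + 1.8743 i$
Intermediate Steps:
$L{\left(r \right)} = r \left(11 + r\right)$ ($L{\left(r \right)} = \left(0 + r\right) \left(11 + r\right) = r \left(11 + r\right)$)
$\sqrt{L{\left(u{\left(-5 \right)} \right)} + \sqrt{j - 215}} = \sqrt{\sqrt{6 - 5} \left(11 + \sqrt{6 - 5}\right) + \sqrt{-3 - 215}} = \sqrt{\sqrt{1} \left(11 + \sqrt{1}\right) + \sqrt{-218}} = \sqrt{1 \left(11 + 1\right) + i \sqrt{218}} = \sqrt{1 \cdot 12 + i \sqrt{218}} = \sqrt{12 + i \sqrt{218}}$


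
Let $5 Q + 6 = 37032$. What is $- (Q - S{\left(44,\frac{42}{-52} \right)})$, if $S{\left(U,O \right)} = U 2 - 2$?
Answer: $- \frac{36596}{5} \approx -7319.2$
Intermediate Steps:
$Q = \frac{37026}{5}$ ($Q = - \frac{6}{5} + \frac{1}{5} \cdot 37032 = - \frac{6}{5} + \frac{37032}{5} = \frac{37026}{5} \approx 7405.2$)
$S{\left(U,O \right)} = -2 + 2 U$ ($S{\left(U,O \right)} = 2 U - 2 = -2 + 2 U$)
$- (Q - S{\left(44,\frac{42}{-52} \right)}) = - (\frac{37026}{5} - \left(-2 + 2 \cdot 44\right)) = - (\frac{37026}{5} - \left(-2 + 88\right)) = - (\frac{37026}{5} - 86) = \left(-1\right) \frac{36596}{5} = - \frac{36596}{5}$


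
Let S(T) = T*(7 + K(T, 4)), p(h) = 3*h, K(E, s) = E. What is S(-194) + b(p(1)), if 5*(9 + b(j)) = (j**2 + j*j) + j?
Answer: 181366/5 ≈ 36273.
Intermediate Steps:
b(j) = -9 + j/5 + 2*j**2/5 (b(j) = -9 + ((j**2 + j*j) + j)/5 = -9 + ((j**2 + j**2) + j)/5 = -9 + (2*j**2 + j)/5 = -9 + (j + 2*j**2)/5 = -9 + (j/5 + 2*j**2/5) = -9 + j/5 + 2*j**2/5)
S(T) = T*(7 + T)
S(-194) + b(p(1)) = -194*(7 - 194) + (-9 + (3*1)/5 + 2*(3*1)**2/5) = -194*(-187) + (-9 + (1/5)*3 + (2/5)*3**2) = 36278 + (-9 + 3/5 + (2/5)*9) = 36278 + (-9 + 3/5 + 18/5) = 36278 - 24/5 = 181366/5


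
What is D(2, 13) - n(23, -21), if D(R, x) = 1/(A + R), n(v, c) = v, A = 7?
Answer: -206/9 ≈ -22.889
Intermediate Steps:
D(R, x) = 1/(7 + R)
D(2, 13) - n(23, -21) = 1/(7 + 2) - 1*23 = 1/9 - 23 = -206/9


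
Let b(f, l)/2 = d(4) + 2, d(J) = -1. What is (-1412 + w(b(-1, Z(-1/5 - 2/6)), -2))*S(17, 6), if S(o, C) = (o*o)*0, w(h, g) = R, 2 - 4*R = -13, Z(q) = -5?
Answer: 0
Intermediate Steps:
b(f, l) = 2 (b(f, l) = 2*(-1 + 2) = 2*1 = 2)
R = 15/4 (R = ½ - ¼*(-13) = ½ + 13/4 = 15/4 ≈ 3.7500)
w(h, g) = 15/4
S(o, C) = 0 (S(o, C) = o²*0 = 0)
(-1412 + w(b(-1, Z(-1/5 - 2/6)), -2))*S(17, 6) = (-1412 + 15/4)*0 = -5633/4*0 = 0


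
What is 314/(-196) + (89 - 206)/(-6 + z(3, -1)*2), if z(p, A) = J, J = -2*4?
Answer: 2003/539 ≈ 3.7161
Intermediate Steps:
J = -8
z(p, A) = -8
314/(-196) + (89 - 206)/(-6 + z(3, -1)*2) = 314/(-196) + (89 - 206)/(-6 - 8*2) = 314*(-1/196) - 117/(-6 - 16) = -157/98 - 117/(-22) = -157/98 - 117*(-1/22) = -157/98 + 117/22 = 2003/539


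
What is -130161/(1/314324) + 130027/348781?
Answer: -14269581544076057/348781 ≈ -4.0913e+10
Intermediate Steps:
-130161/(1/314324) + 130027/348781 = -130161/1/314324 + 130027*(1/348781) = -130161*314324 + 130027/348781 = -40912726164 + 130027/348781 = -14269581544076057/348781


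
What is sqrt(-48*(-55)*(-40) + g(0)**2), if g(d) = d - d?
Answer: 40*I*sqrt(66) ≈ 324.96*I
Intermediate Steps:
g(d) = 0
sqrt(-48*(-55)*(-40) + g(0)**2) = sqrt(-48*(-55)*(-40) + 0**2) = sqrt(2640*(-40) + 0) = sqrt(-105600 + 0) = sqrt(-105600) = 40*I*sqrt(66)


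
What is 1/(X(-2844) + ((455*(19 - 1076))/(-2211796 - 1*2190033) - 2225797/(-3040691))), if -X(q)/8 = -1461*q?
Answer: -13384601823839/444913147816881471010 ≈ -3.0084e-8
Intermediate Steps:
X(q) = 11688*q (X(q) = -(-11688)*q = 11688*q)
1/(X(-2844) + ((455*(19 - 1076))/(-2211796 - 1*2190033) - 2225797/(-3040691))) = 1/(11688*(-2844) + ((455*(19 - 1076))/(-2211796 - 1*2190033) - 2225797/(-3040691))) = 1/(-33240672 + ((455*(-1057))/(-2211796 - 2190033) - 2225797*(-1/3040691))) = 1/(-33240672 + (-480935/(-4401829) + 2225797/3040691)) = 1/(-33240672 + (-480935*(-1/4401829) + 2225797/3040691)) = 1/(-33240672 + (480935/4401829 + 2225797/3040691)) = 1/(-33240672 + 11259952508798/13384601823839) = 1/(-444913147816881471010/13384601823839) = -13384601823839/444913147816881471010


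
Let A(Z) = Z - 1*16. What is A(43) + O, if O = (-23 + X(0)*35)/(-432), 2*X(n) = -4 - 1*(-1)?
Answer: 23479/864 ≈ 27.175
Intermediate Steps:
X(n) = -3/2 (X(n) = (-4 - 1*(-1))/2 = (-4 + 1)/2 = (1/2)*(-3) = -3/2)
A(Z) = -16 + Z (A(Z) = Z - 16 = -16 + Z)
O = 151/864 (O = (-23 - 3/2*35)/(-432) = (-23 - 105/2)*(-1/432) = -151/2*(-1/432) = 151/864 ≈ 0.17477)
A(43) + O = (-16 + 43) + 151/864 = 27 + 151/864 = 23479/864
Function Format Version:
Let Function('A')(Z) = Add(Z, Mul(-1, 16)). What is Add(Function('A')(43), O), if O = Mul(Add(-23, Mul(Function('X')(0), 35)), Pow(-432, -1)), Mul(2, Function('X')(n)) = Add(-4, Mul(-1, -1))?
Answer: Rational(23479, 864) ≈ 27.175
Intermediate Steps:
Function('X')(n) = Rational(-3, 2) (Function('X')(n) = Mul(Rational(1, 2), Add(-4, Mul(-1, -1))) = Mul(Rational(1, 2), Add(-4, 1)) = Mul(Rational(1, 2), -3) = Rational(-3, 2))
Function('A')(Z) = Add(-16, Z) (Function('A')(Z) = Add(Z, -16) = Add(-16, Z))
O = Rational(151, 864) (O = Mul(Add(-23, Mul(Rational(-3, 2), 35)), Pow(-432, -1)) = Mul(Add(-23, Rational(-105, 2)), Rational(-1, 432)) = Mul(Rational(-151, 2), Rational(-1, 432)) = Rational(151, 864) ≈ 0.17477)
Add(Function('A')(43), O) = Add(Add(-16, 43), Rational(151, 864)) = Add(27, Rational(151, 864)) = Rational(23479, 864)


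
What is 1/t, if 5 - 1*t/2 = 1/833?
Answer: 833/8328 ≈ 0.10002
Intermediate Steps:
t = 8328/833 (t = 10 - 2/833 = 8328/833 ≈ 9.9976)
1/t = 1/(8328/833) = 833/8328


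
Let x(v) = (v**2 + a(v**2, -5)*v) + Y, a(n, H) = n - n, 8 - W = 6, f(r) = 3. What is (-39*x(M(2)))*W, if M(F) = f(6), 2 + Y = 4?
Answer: -858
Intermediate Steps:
W = 2 (W = 8 - 1*6 = 8 - 6 = 2)
Y = 2 (Y = -2 + 4 = 2)
a(n, H) = 0
M(F) = 3
x(v) = 2 + v**2 (x(v) = (v**2 + 0*v) + 2 = (v**2 + 0) + 2 = v**2 + 2 = 2 + v**2)
(-39*x(M(2)))*W = -39*(2 + 3**2)*2 = -39*(2 + 9)*2 = -39*11*2 = -429*2 = -858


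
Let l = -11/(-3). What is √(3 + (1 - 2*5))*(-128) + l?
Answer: 11/3 - 128*I*√6 ≈ 3.6667 - 313.53*I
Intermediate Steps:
l = 11/3 (l = -11*(-1)/3 = -11*(-⅓) = 11/3 ≈ 3.6667)
√(3 + (1 - 2*5))*(-128) + l = √(3 + (1 - 2*5))*(-128) + 11/3 = √(3 + (1 - 10))*(-128) + 11/3 = √(3 - 9)*(-128) + 11/3 = √(-6)*(-128) + 11/3 = (I*√6)*(-128) + 11/3 = -128*I*√6 + 11/3 = 11/3 - 128*I*√6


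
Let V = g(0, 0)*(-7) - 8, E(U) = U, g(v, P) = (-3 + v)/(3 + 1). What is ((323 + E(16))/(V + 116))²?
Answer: 204304/22801 ≈ 8.9603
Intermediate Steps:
g(v, P) = -¾ + v/4 (g(v, P) = (-3 + v)/4 = (-3 + v)*(¼) = -¾ + v/4)
V = -11/4 (V = (-¾ + (¼)*0)*(-7) - 8 = (-¾ + 0)*(-7) - 8 = -¾*(-7) - 8 = 21/4 - 8 = -11/4 ≈ -2.7500)
((323 + E(16))/(V + 116))² = ((323 + 16)/(-11/4 + 116))² = (339/(453/4))² = (339*(4/453))² = (452/151)² = 204304/22801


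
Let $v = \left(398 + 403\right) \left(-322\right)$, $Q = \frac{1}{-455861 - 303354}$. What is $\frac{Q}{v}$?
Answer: $\frac{1}{195818251230} \approx 5.1068 \cdot 10^{-12}$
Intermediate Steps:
$Q = - \frac{1}{759215}$ ($Q = \frac{1}{-455861 - 303354} = \frac{1}{-759215} = - \frac{1}{759215} \approx -1.3172 \cdot 10^{-6}$)
$v = -257922$ ($v = 801 \left(-322\right) = -257922$)
$\frac{Q}{v} = - \frac{1}{759215 \left(-257922\right)} = \left(- \frac{1}{759215}\right) \left(- \frac{1}{257922}\right) = \frac{1}{195818251230}$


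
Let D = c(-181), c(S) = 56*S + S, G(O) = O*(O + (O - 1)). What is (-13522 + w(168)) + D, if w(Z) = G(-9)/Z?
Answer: -1334927/56 ≈ -23838.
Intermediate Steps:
G(O) = O*(-1 + 2*O) (G(O) = O*(O + (-1 + O)) = O*(-1 + 2*O))
c(S) = 57*S
w(Z) = 171/Z (w(Z) = (-9*(-1 + 2*(-9)))/Z = (-9*(-1 - 18))/Z = (-9*(-19))/Z = 171/Z)
D = -10317 (D = 57*(-181) = -10317)
(-13522 + w(168)) + D = (-13522 + 171/168) - 10317 = (-13522 + 171*(1/168)) - 10317 = (-13522 + 57/56) - 10317 = -757175/56 - 10317 = -1334927/56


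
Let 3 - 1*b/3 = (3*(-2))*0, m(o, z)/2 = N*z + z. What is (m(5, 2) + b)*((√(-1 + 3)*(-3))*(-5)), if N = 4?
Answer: 435*√2 ≈ 615.18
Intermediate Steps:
m(o, z) = 10*z (m(o, z) = 2*(4*z + z) = 2*(5*z) = 10*z)
b = 9 (b = 9 - 3*3*(-2)*0 = 9 - (-18)*0 = 9 - 3*0 = 9 + 0 = 9)
(m(5, 2) + b)*((√(-1 + 3)*(-3))*(-5)) = (10*2 + 9)*((√(-1 + 3)*(-3))*(-5)) = (20 + 9)*((√2*(-3))*(-5)) = 29*(-3*√2*(-5)) = 29*(15*√2) = 435*√2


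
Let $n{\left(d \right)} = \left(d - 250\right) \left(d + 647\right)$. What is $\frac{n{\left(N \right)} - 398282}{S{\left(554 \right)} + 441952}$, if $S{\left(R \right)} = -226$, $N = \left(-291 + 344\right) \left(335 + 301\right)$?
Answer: $\frac{574525654}{220863} \approx 2601.3$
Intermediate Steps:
$N = 33708$ ($N = 53 \cdot 636 = 33708$)
$n{\left(d \right)} = \left(-250 + d\right) \left(647 + d\right)$
$\frac{n{\left(N \right)} - 398282}{S{\left(554 \right)} + 441952} = \frac{\left(-161750 + 33708^{2} + 397 \cdot 33708\right) - 398282}{-226 + 441952} = \frac{\left(-161750 + 1136229264 + 13382076\right) - 398282}{441726} = \left(1149449590 - 398282\right) \frac{1}{441726} = 1149051308 \cdot \frac{1}{441726} = \frac{574525654}{220863}$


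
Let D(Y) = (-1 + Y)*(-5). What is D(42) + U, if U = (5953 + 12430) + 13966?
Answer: 32144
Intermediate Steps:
D(Y) = 5 - 5*Y
U = 32349 (U = 18383 + 13966 = 32349)
D(42) + U = (5 - 5*42) + 32349 = (5 - 210) + 32349 = -205 + 32349 = 32144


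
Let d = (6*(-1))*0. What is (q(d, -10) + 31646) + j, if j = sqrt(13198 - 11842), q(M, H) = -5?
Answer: 31641 + 2*sqrt(339) ≈ 31678.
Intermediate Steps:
d = 0 (d = -6*0 = 0)
j = 2*sqrt(339) (j = sqrt(1356) = 2*sqrt(339) ≈ 36.824)
(q(d, -10) + 31646) + j = (-5 + 31646) + 2*sqrt(339) = 31641 + 2*sqrt(339)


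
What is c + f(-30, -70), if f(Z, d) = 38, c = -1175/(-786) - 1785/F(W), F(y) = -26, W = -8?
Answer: 552532/5109 ≈ 108.15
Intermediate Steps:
c = 358390/5109 (c = -1175/(-786) - 1785/(-26) = -1175*(-1/786) - 1785*(-1/26) = 1175/786 + 1785/26 = 358390/5109 ≈ 70.149)
c + f(-30, -70) = 358390/5109 + 38 = 552532/5109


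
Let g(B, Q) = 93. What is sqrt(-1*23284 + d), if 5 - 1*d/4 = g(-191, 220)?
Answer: 2*I*sqrt(5909) ≈ 153.74*I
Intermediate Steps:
d = -352 (d = 20 - 4*93 = 20 - 372 = -352)
sqrt(-1*23284 + d) = sqrt(-1*23284 - 352) = sqrt(-23284 - 352) = sqrt(-23636) = 2*I*sqrt(5909)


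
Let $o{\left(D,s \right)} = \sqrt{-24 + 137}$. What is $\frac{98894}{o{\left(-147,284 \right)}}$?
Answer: $\frac{98894 \sqrt{113}}{113} \approx 9303.2$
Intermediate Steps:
$o{\left(D,s \right)} = \sqrt{113}$
$\frac{98894}{o{\left(-147,284 \right)}} = \frac{98894}{\sqrt{113}} = 98894 \frac{\sqrt{113}}{113} = \frac{98894 \sqrt{113}}{113}$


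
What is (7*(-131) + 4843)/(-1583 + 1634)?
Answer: 3926/51 ≈ 76.980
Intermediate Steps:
(7*(-131) + 4843)/(-1583 + 1634) = (-917 + 4843)/51 = 3926*(1/51) = 3926/51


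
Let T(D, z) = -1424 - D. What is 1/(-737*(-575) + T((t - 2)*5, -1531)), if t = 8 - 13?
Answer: 1/422386 ≈ 2.3675e-6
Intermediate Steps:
t = -5
1/(-737*(-575) + T((t - 2)*5, -1531)) = 1/(-737*(-575) + (-1424 - (-5 - 2)*5)) = 1/(423775 + (-1424 - (-7)*5)) = 1/(423775 + (-1424 - 1*(-35))) = 1/(423775 + (-1424 + 35)) = 1/(423775 - 1389) = 1/422386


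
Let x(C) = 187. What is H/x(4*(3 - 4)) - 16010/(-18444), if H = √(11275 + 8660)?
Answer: 8005/9222 + 3*√2215/187 ≈ 1.6231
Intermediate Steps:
H = 3*√2215 (H = √19935 = 3*√2215 ≈ 141.19)
H/x(4*(3 - 4)) - 16010/(-18444) = (3*√2215)/187 - 16010/(-18444) = (3*√2215)*(1/187) - 16010*(-1/18444) = 3*√2215/187 + 8005/9222 = 8005/9222 + 3*√2215/187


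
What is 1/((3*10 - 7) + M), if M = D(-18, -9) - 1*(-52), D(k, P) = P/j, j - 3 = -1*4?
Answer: 1/84 ≈ 0.011905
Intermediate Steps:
j = -1 (j = 3 - 1*4 = 3 - 4 = -1)
D(k, P) = -P (D(k, P) = P/(-1) = P*(-1) = -P)
M = 61 (M = -1*(-9) - 1*(-52) = 9 + 52 = 61)
1/((3*10 - 7) + M) = 1/((3*10 - 7) + 61) = 1/((30 - 7) + 61) = 1/(23 + 61) = 1/84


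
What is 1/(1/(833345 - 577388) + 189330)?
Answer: 255957/48460338811 ≈ 5.2818e-6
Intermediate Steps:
1/(1/(833345 - 577388) + 189330) = 1/(1/255957 + 189330) = 1/(48460338811/255957) = 255957/48460338811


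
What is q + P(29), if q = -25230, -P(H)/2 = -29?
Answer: -25172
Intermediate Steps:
P(H) = 58 (P(H) = -2*(-29) = 58)
q + P(29) = -25230 + 58 = -25172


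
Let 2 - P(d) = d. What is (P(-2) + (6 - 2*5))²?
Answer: 0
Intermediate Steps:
P(d) = 2 - d
(P(-2) + (6 - 2*5))² = ((2 - 1*(-2)) + (6 - 2*5))² = ((2 + 2) + (6 - 10))² = (4 - 4)² = 0² = 0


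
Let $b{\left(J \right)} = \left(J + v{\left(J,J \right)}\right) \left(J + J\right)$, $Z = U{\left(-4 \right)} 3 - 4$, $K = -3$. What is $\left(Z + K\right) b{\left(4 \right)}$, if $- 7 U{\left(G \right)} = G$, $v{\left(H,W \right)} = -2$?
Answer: $- \frac{592}{7} \approx -84.571$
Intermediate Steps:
$U{\left(G \right)} = - \frac{G}{7}$
$Z = - \frac{16}{7}$ ($Z = \left(- \frac{1}{7}\right) \left(-4\right) 3 - 4 = \frac{4}{7} \cdot 3 - 4 = \frac{12}{7} - 4 = - \frac{16}{7} \approx -2.2857$)
$b{\left(J \right)} = 2 J \left(-2 + J\right)$ ($b{\left(J \right)} = \left(J - 2\right) \left(J + J\right) = \left(-2 + J\right) 2 J = 2 J \left(-2 + J\right)$)
$\left(Z + K\right) b{\left(4 \right)} = \left(- \frac{16}{7} - 3\right) 2 \cdot 4 \left(-2 + 4\right) = - \frac{37 \cdot 2 \cdot 4 \cdot 2}{7} = \left(- \frac{37}{7}\right) 16 = - \frac{592}{7}$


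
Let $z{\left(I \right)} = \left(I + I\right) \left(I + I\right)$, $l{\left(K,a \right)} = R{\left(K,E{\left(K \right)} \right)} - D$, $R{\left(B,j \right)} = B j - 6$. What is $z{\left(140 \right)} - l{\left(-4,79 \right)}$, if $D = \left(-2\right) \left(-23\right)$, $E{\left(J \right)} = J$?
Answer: $78436$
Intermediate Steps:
$D = 46$
$R{\left(B,j \right)} = -6 + B j$
$l{\left(K,a \right)} = -52 + K^{2}$ ($l{\left(K,a \right)} = \left(-6 + K K\right) - 46 = \left(-6 + K^{2}\right) - 46 = -52 + K^{2}$)
$z{\left(I \right)} = 4 I^{2}$ ($z{\left(I \right)} = 2 I 2 I = 4 I^{2}$)
$z{\left(140 \right)} - l{\left(-4,79 \right)} = 4 \cdot 140^{2} - \left(-52 + \left(-4\right)^{2}\right) = 4 \cdot 19600 - \left(-52 + 16\right) = 78400 - -36 = 78400 + 36 = 78436$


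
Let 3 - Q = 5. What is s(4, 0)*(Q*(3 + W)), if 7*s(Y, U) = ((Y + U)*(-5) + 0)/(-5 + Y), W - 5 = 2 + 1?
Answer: -440/7 ≈ -62.857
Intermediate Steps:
Q = -2 (Q = 3 - 1*5 = 3 - 5 = -2)
W = 8 (W = 5 + (2 + 1) = 5 + 3 = 8)
s(Y, U) = (-5*U - 5*Y)/(7*(-5 + Y)) (s(Y, U) = (((Y + U)*(-5) + 0)/(-5 + Y))/7 = (((U + Y)*(-5) + 0)/(-5 + Y))/7 = (((-5*U - 5*Y) + 0)/(-5 + Y))/7 = ((-5*U - 5*Y)/(-5 + Y))/7 = (-5*U - 5*Y)/(7*(-5 + Y)))
s(4, 0)*(Q*(3 + W)) = (5*(-1*0 - 1*4)/(7*(-5 + 4)))*(-2*(3 + 8)) = ((5/7)*(0 - 4)/(-1))*(-2*11) = ((5/7)*(-1)*(-4))*(-22) = (20/7)*(-22) = -440/7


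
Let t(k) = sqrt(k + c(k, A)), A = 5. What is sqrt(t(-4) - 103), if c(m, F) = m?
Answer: sqrt(-103 + 2*I*sqrt(2)) ≈ 0.1393 + 10.15*I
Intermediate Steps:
t(k) = sqrt(2)*sqrt(k) (t(k) = sqrt(k + k) = sqrt(2*k) = sqrt(2)*sqrt(k))
sqrt(t(-4) - 103) = sqrt(sqrt(2)*sqrt(-4) - 103) = sqrt(sqrt(2)*(2*I) - 103) = sqrt(2*I*sqrt(2) - 103) = sqrt(-103 + 2*I*sqrt(2))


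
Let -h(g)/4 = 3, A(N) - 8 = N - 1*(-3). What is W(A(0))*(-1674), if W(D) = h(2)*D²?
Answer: 2430648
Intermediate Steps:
A(N) = 11 + N (A(N) = 8 + (N - 1*(-3)) = 8 + (N + 3) = 8 + (3 + N) = 11 + N)
h(g) = -12 (h(g) = -4*3 = -12)
W(D) = -12*D²
W(A(0))*(-1674) = -12*(11 + 0)²*(-1674) = -12*11²*(-1674) = -12*121*(-1674) = -1452*(-1674) = 2430648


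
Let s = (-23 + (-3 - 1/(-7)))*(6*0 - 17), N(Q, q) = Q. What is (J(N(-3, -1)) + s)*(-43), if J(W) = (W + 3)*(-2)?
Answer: -132311/7 ≈ -18902.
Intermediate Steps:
J(W) = -6 - 2*W (J(W) = (3 + W)*(-2) = -6 - 2*W)
s = 3077/7 (s = (-23 + (-3 - (-1)/7))*(0 - 17) = (-23 + (-3 - 1*(-1/7)))*(-17) = (-23 + (-3 + 1/7))*(-17) = (-23 - 20/7)*(-17) = -181/7*(-17) = 3077/7 ≈ 439.57)
(J(N(-3, -1)) + s)*(-43) = ((-6 - 2*(-3)) + 3077/7)*(-43) = ((-6 + 6) + 3077/7)*(-43) = (0 + 3077/7)*(-43) = (3077/7)*(-43) = -132311/7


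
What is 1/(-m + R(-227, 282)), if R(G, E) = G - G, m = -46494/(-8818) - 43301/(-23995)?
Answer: -105793955/748725874 ≈ -0.14130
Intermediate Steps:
m = 748725874/105793955 (m = -46494*(-1/8818) - 43301*(-1/23995) = 23247/4409 + 43301/23995 = 748725874/105793955 ≈ 7.0772)
R(G, E) = 0
1/(-m + R(-227, 282)) = 1/(-1*748725874/105793955 + 0) = 1/(-748725874/105793955 + 0) = 1/(-748725874/105793955) = -105793955/748725874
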